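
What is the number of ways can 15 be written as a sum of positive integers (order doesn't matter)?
176

Solution: Pentagonal recurrence p(n) = p(n−1) + p(n−2) − p(n−5) − p(n−7) + …: p(15) = p(14) + p(13) − p(10) − p(8) + p(3) + p(0) = 135 + 101 − 42 − 22 + 3 + 1 = 176.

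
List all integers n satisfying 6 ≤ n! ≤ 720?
3, 4, 5, 6

Explanation: n! is strictly increasing; 3! = 6 and 6! = 720, so valid n = 3, 4, 5, 6.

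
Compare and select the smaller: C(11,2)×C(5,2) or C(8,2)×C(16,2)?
C(11,2)×C(5,2)
C(11,2)×C(5,2)=550, C(8,2)×C(16,2)=3,360.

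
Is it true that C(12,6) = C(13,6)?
False
LHS = C(12,6) = 924; RHS = C(13,6) = 1,716. 924 ≠ 1,716, so the statement does not hold.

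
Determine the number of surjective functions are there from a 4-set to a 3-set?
36

Reasoning: Onto functions = 3! × S(4,3)
First compute S(4,3) via recurrence:
Using the Stirling recurrence: S(n,k) = k·S(n-1,k) + S(n-1,k-1)
S(4,3) = 3·S(3,3) + S(3,2)
         = 3·1 + 3
         = 3 + 3
         = 6
Then: 6 × 6 = 36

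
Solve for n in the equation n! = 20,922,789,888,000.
16

n! is strictly increasing. 14! = 87,178,291,200, 15! = 1,307,674,368,000, 16! = 20,922,789,888,000 ✓. So n = 16.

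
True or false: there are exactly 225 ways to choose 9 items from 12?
False

Explanation: C(12,9) = 220 ≠ 225.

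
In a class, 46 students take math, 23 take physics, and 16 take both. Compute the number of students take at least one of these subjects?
53
|A∪B| = |A|+|B|-|A∩B| = 46+23-16 = 53.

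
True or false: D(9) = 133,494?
False

Derangements of 9 elements: D(9) = (9-1)·[D(8) + D(7)] = 8·[14,833 + 1,854] = 133,496.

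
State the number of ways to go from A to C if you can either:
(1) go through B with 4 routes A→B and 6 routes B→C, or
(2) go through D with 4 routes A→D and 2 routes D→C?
32

Working:
Route via B: 4×6=24. Route via D: 4×2=8. Total: 32.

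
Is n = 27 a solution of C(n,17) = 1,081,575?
No
C(27,17) = 27·26·25·24·23·22·21·20·19·18·17·16·15·14·13·12·11/17! = 3,000,680,514,334,863,360,000/355,687,428,096,000 = 8,436,285, which does not equal 1,081,575.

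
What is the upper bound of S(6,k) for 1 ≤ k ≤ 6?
90

Working:
Row S(6,k) for k = 1..6 (via S(n,k) = k·S(n−1,k) + S(n−1,k−1)): 1, 31, 90, 65, 15, 1. The row is unimodal; maximum at k = 3: 90.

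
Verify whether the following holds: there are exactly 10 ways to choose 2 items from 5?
C(5,2) = 10.

Answer: True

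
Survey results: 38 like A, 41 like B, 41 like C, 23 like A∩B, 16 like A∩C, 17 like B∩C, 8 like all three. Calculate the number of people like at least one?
|A∪B∪C| = 38+41+41-23-16-17+8 = 72.
Final answer: 72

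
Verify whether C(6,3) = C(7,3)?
False

Solution: LHS = C(6,3) = 20; RHS = C(7,3) = 35. 20 ≠ 35, so the statement does not hold.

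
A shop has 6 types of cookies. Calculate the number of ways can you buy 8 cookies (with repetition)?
1,287

Explanation: Stars and bars: C(8+6-1, 8) = C(13, 8) = 1,287.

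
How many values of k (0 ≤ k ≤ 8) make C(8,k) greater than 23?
5

Row 8 is unimodal and symmetric about k=8/2. C(8,1)=8 ≤ 23; C(8,2)=28 > 23; by symmetry C(8,k) > 23 for k = 2..6. That's 6 - 2 + 1 = 5 values.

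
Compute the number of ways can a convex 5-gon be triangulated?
5

Working:
Using the Catalan number formula: C_n = C(2n, n) / (n+1)
C_3 = C(6, 3) / (3+1)
     = 20 / 4
     = 5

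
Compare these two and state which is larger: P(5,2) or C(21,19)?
C(21,19)

Working:
P(5,2)=20, C(21,19)=210.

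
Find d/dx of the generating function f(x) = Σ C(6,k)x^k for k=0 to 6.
Σ k·C(6,k)x^(k-1) for k=1 to 6

Explanation: Term-by-term differentiation gives Σ k·C(6,k)x^{k-1} for k=1 to 6.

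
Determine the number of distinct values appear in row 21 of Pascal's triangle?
11

Solution: Row 21 has entries C(21,0)..C(21,21); by symmetry C(21,k)=C(21,21-k), giving 11 distinct values.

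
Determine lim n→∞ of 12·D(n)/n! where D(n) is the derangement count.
12/e

Explanation: D(n)/n! → 1/e, so 12·D(n)/n! → 12/e.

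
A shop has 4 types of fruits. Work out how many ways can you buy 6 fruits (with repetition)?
84

Explanation: Stars and bars: C(6+4-1, 6) = C(9, 6) = 84.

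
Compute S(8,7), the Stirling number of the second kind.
Using the Stirling recurrence: S(n,k) = k·S(n-1,k) + S(n-1,k-1)
S(8,7) = 7·S(7,7) + S(7,6)
         = 7·1 + 21
         = 7 + 21
         = 28
Final answer: 28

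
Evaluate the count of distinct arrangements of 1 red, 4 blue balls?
5

Explanation: Multinomial: 5!/(1! × 4!) = 5.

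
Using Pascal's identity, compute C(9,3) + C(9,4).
210

Working:
C(9,3) + C(9,4) = C(10,4) = 210.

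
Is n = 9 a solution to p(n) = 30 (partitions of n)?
Pentagonal recurrence p(n) = p(n−1) + p(n−2) − p(n−5) − p(n−7) + …: p(9) = p(8) + p(7) − p(4) − p(2) = 22 + 15 − 5 − 2 = 30, which equals 30.
Final answer: Yes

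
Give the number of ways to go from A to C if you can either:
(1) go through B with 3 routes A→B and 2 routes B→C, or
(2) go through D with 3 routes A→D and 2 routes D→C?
12

Solution: Route via B: 3×2=6. Route via D: 3×2=6. Total: 12.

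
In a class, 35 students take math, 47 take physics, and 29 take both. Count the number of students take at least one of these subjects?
|A∪B| = |A|+|B|-|A∩B| = 35+47-29 = 53.

Answer: 53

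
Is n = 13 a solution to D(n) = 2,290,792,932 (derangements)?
Yes

Explanation: D(13) = (13-1)·[D(12) + D(11)] = 12·[176,214,841 + 14,684,570] = 2,290,792,932, which equals 2,290,792,932.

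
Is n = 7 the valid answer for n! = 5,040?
Yes

Working:
7! = 7·6! = 7·720 = 5,040, which equals 5,040.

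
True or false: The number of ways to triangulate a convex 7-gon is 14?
Triangulations of a convex 7-gon are counted by the Catalan number C_5: C_5 = C(10,5)/(5+1) = 252/6 = 42.

Answer: False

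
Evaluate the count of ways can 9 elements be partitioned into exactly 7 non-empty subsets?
462

Explanation: This equals S(9,7), the Stirling number of the 2nd kind.
Using the Stirling recurrence: S(n,k) = k·S(n-1,k) + S(n-1,k-1)
S(9,7) = 7·S(8,7) + S(8,6)
         = 7·28 + 266
         = 196 + 266
         = 462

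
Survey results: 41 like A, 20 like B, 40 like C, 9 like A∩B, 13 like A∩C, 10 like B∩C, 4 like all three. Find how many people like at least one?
73

Solution: |A∪B∪C| = 41+20+40-9-13-10+4 = 73.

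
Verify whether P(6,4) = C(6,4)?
False

Solution: P(6,4) = 360 but C(6,4) = 15; they differ by a factor of 4! = 24, so the statement does not hold.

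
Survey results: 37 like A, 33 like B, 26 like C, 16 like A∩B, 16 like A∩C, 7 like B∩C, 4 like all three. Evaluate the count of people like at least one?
61

Solution: |A∪B∪C| = 37+33+26-16-16-7+4 = 61.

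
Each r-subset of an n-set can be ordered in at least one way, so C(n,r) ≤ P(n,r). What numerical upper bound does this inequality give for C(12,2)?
132

P(12,2) = 12·11 = 132, so C(12,2) ≤ 132. (The bound is loose by a factor of 2! = 2: C(12,2) = 132/2 = 66.)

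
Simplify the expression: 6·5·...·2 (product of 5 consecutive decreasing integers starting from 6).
720
This is P(6,5) = 6!/(1)! = 720.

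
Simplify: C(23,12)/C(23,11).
1

Explanation: C(n,k+1)/C(n,k) = (n−k)/(k+1). Here (23−11)/(11+1) = 12/12 = 1.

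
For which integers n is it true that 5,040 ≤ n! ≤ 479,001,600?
7, 8, 9, 10, 11, 12
n! is strictly increasing; 7! = 5,040 and 12! = 479,001,600, so valid n = 7, 8, 9, 10, 11, 12.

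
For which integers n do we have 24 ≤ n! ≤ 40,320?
4, 5, 6, 7, 8

Reasoning: n! is strictly increasing; 4! = 24 and 8! = 40,320, so valid n = 4, 5, 6, 7, 8.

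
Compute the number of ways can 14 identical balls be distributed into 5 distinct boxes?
3,060

Working:
C(14+5-1, 5-1) = C(18, 4) = 3,060.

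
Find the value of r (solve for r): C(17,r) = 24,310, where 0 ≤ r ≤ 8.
8

Reasoning: C(17,r) is increasing for 0 ≤ r ≤ 8. Stepping up (C(17,r+1) = C(17,r)·(17−r)/(r+1)): C(17,1) = 17, C(17,2) = 136, C(17,3) = 680, C(17,4) = 2,380, C(17,5) = 6,188, C(17,6) = 12,376, C(17,7) = 19,448, C(17,8) = 24,310 ✓. So r = 8.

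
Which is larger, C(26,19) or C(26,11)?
C(26,11)

Reasoning: C(26,19)=657,800, C(26,11)=7,726,160.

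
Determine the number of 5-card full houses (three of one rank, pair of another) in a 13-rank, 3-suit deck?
Triple rank: 13. Triple suits: C(3,3)=1. Pair rank: 12. Pair suits: C(3,2)=3. Total: 468.

Answer: 468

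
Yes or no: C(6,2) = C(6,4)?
Yes

Explanation: Symmetry C(n,k) = C(n,n-k): C(6,2) = 15 and C(6,4) = 15. Both sides agree, so the statement holds.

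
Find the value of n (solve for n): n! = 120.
5

Working:
n! is strictly increasing. 3! = 6, 4! = 24, 5! = 120 ✓. So n = 5.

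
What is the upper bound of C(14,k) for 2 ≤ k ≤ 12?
3,432

Working:
C(14,k) is maximised at the centre of the row: C(14,7) = 3,432.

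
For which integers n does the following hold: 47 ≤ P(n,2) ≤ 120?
P(7,2)=42; P(8,2)=56; P(9,2)=72; P(10,2)=90; P(11,2)=110; P(12,2)=132. So valid n = 8, 9, 10, 11.

Answer: 8, 9, 10, 11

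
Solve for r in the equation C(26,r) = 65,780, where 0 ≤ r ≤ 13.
C(26,r) is increasing for 0 ≤ r ≤ 13. Stepping up (C(26,r+1) = C(26,r)·(26−r)/(r+1)): C(26,1) = 26, C(26,2) = 325, C(26,3) = 2,600, C(26,4) = 14,950, C(26,5) = 65,780 ✓. So r = 5.
Final answer: 5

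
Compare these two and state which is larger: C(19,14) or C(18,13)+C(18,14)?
Equal

Solution: By Pascal's identity: C(19,14) = C(18,13)+C(18,14) = 11,628. Equal.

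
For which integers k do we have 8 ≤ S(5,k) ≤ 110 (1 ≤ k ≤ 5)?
2, 3, 4

Explanation: S(5,1)=1; S(5,2)=15; S(5,3)=25; S(5,4)=10; S(5,5)=1. So valid k = 2, 3, 4.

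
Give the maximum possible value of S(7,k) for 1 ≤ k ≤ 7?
350

Explanation: Row S(7,k) for k = 1..7 (via S(n,k) = k·S(n−1,k) + S(n−1,k−1)): 1, 63, 301, 350, 140, 21, 1. The row is unimodal; maximum at k = 4: 350.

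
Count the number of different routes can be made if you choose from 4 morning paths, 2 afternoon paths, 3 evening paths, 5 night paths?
By the multiplication principle: 4 × 2 × 3 × 5 = 120.

Answer: 120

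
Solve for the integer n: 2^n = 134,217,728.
134,217,728 = 1,024 × 1,024 × 128 = 2^10 × 2^10 × 2^7 = 2^27, so n = 27.
Final answer: 27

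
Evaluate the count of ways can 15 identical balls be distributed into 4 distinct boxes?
C(15+4-1, 4-1) = C(18, 3) = 816.

Answer: 816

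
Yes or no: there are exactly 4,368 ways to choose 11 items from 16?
Yes
C(16,11) = 4,368.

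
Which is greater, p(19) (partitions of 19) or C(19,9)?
Pentagonal recurrence p(n) = p(n−1) + p(n−2) − p(n−5) − p(n−7) + …: p(19) = p(18) + p(17) − p(14) − p(12) + p(7) + p(4) = 385 + 297 − 135 − 77 + 15 + 5 = 490; C(19,9) = 92,378.

Answer: C(19,9)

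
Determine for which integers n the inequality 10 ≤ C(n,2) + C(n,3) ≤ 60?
C(3,2)+C(3,3)=4; C(4,2)+C(4,3)=10; C(5,2)+C(5,3)=20; C(6,2)+C(6,3)=35; C(7,2)+C(7,3)=56; C(8,2)+C(8,3)=84. So valid n = 4, 5, 6, 7.

Answer: 4, 5, 6, 7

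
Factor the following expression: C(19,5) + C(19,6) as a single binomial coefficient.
C(20,6)

Reasoning: By Pascal's identity: C(19,5) + C(19,6) = C(20,6) = 38,760.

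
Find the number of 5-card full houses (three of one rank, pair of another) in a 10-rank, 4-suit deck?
2,160

Working:
Triple rank: 10. Triple suits: C(4,3)=4. Pair rank: 9. Pair suits: C(4,2)=6. Total: 2,160.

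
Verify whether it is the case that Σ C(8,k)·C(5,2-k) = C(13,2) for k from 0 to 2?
True

Solution: Vandermonde's identity gives C(13,2) = 78; RHS C(13,2) = 78.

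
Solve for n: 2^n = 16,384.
14

Working:
16,384 = 1,024 × 16 = 2^10 × 2^4 = 2^14, so n = 14.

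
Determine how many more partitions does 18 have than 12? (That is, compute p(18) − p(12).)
Pentagonal recurrence p(n) = p(n−1) + p(n−2) − p(n−5) − p(n−7) + …: p(18) = p(17) + p(16) − p(13) − p(11) + p(6) + p(3) = 297 + 231 − 101 − 56 + 11 + 3 = 385.
p(12) = p(11) + p(10) − p(7) − p(5) + p(0) = 56 + 42 − 15 − 7 + 1 = 77.
Difference = 385 − 77 = 308.
Final answer: 308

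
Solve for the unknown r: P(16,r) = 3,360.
P(16,r) = 16·15·…·(16−r+1), a product of r factors. Multiplying down from 16: 16 = 16; 16·15 = 240; 16·15·14 = 3,360 ✓ (3 factors). So r = 3.

Answer: 3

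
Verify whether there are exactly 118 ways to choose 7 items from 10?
False
C(10,7) = 120 ≠ 118.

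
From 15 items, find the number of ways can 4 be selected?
C(15,4) = 15! / (4! × (15-4)!)
         = 15! / (4! × 11!)
         = 1,365

Answer: 1,365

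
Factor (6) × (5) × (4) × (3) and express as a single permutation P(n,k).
P(6,4) = 6!/(2)!

Reasoning: Product of 4 consecutive descending integers starting at 6: P(6,4) = 6!/2! = 360.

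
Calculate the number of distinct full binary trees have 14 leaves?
Using the Catalan number formula: C_n = C(2n, n) / (n+1)
C_13 = C(26, 13) / (13+1)
     = 10400600 / 14
     = 742,900
Final answer: 742,900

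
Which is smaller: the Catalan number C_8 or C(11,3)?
C(11,3)
C_8 = C(16,8)/(8+1) = 12,870/9 = 1,430; C(11,3) = 165.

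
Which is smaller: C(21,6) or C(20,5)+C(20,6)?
Equal

Explanation: By Pascal's identity: C(21,6) = C(20,5)+C(20,6) = 54,264. Equal.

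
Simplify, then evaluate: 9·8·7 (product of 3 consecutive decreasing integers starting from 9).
504

Solution: This is P(9,3) = 9!/(6)! = 504.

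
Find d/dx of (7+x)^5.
Using the power rule: d/dx (7+x)^5 = 5(7+x)^{4}.

Answer: 5(7+x)^4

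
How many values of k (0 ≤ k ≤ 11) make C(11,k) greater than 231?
4

Working:
Row 11 is unimodal and symmetric about k=11/2. C(11,3)=165 ≤ 231; C(11,4)=330 > 231; by symmetry C(11,k) > 231 for k = 4..7. That's 7 - 4 + 1 = 4 values.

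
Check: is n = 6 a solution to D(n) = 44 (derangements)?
D(6) = (6-1)·[D(5) + D(4)] = 5·[44 + 9] = 265, which does not equal 44.

Answer: No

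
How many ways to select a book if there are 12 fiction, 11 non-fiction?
23

Explanation: By the addition principle: 12 + 11 = 23.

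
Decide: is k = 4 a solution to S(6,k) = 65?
S(6,4) = 4·S(5,4) + S(5,3) = 4·10 + 25 = 65, which equals 65.

Answer: Yes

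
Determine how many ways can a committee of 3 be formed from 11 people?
165

Solution: C(11,3) = 11! / (3! × (11-3)!)
         = 11! / (3! × 8!)
         = 165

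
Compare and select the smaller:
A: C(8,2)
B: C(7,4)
A=C(8,2)=28, B=C(7,4)=35.
Final answer: A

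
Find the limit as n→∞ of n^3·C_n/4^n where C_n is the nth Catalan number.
∞

Working:
C_n ~ 4^n/(n^(3/2)√π), so n^3·C_n/4^n ~ n^(3 − 3/2)/√π → ∞.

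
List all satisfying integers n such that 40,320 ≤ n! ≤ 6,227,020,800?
8, 9, 10, 11, 12, 13

Working:
n! is strictly increasing; 8! = 40,320 and 13! = 6,227,020,800, so valid n = 8, 9, 10, 11, 12, 13.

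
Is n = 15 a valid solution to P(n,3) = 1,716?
No

Explanation: P(15,3) = 15·14·13 = 2,730, which does not equal 1,716.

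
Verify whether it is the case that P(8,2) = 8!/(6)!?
True

Working:
Permutation formula P(n,k) = n!/(n-k)!: 8!/6! = 40,320/720 = 56 = P(8,2). The statement holds.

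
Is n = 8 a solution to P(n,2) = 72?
No

Working:
P(8,2) = 8·7 = 56, which does not equal 72.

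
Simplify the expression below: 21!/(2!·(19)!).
210

Explanation: This is C(21,2) = 210.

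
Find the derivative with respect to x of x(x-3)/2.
d/dx[(x-0)(x-3)] = (x-3) + (x-0) = 2x - 3. Dividing by 2 gives (2x - 3)/2.
Final answer: (2x - 3)/2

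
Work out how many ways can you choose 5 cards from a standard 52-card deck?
2,598,960

Solution: C(52,5) = 2,598,960.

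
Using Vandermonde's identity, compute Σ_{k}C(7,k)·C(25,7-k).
3,365,856

= C(7+25,7) = C(32,7) = 3,365,856.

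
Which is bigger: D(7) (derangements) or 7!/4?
D(7)

Reasoning: D(7) = (7-1)·[D(6) + D(5)] = 6·[265 + 44] = 1,854; 7!/4 = 5,040/4 = 1,260.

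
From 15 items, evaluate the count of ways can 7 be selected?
6,435

C(15,7) = 15! / (7! × (15-7)!)
         = 15! / (7! × 8!)
         = 6,435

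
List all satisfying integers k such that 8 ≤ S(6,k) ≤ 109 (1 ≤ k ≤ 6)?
S(6,1)=1; S(6,2)=31; S(6,3)=90; S(6,4)=65; S(6,5)=15; S(6,6)=1. So valid k = 2, 3, 4, 5.
Final answer: 2, 3, 4, 5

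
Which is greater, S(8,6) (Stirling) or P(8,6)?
P(8,6)

S(8,6) = 6·S(7,6) + S(7,5) = 6·21 + 140 = 266; P(8,6) = 20,160.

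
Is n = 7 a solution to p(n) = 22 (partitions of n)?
No

Solution: Pentagonal recurrence p(n) = p(n−1) + p(n−2) − p(n−5) − p(n−7) + …: p(7) = p(6) + p(5) − p(2) − p(0) = 11 + 7 − 2 − 1 = 15, which does not equal 22.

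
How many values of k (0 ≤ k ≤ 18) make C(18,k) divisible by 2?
Checking C(18,k) mod 2 for k = 0..18: divisible at k = 1, 3, 4, 5, 6, 7, 8, 9, 10, 11, 12, 13, 14, 15, 17. That's 15 values.

Answer: 15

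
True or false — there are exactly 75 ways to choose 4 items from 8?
False

Reasoning: C(8,4) = 70 ≠ 75.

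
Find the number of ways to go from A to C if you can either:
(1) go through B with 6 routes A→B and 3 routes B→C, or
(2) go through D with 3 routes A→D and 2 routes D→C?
24

Reasoning: Route via B: 6×3=18. Route via D: 3×2=6. Total: 24.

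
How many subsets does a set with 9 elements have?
512

Solution: Each element can be included or excluded: 2^9 = 512.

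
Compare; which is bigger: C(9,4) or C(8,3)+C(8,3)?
C(9,4)

C(9,4)=126; C(8,3)+C(8,3)=56+56=112.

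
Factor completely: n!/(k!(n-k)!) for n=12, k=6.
C(12,6) = 924
This is the binomial coefficient C(12,6) = 924.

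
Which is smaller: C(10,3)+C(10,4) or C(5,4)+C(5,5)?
C(5,4)+C(5,5)

Working:
First=330, Second=6.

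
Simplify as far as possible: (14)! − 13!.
80,951,270,400

Working:
(14)! − 13! = (14)·13! − 13! = (14−1)·13! = 13·13! = 80,951,270,400.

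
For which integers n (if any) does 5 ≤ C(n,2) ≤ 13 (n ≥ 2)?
4, 5

Reasoning: C(3,2)=3; C(4,2)=6; C(5,2)=10; C(6,2)=15. So valid n = 4, 5.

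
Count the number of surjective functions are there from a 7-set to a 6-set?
15,120

Working:
Onto functions = 6! × S(7,6)
First compute S(7,6) via recurrence:
Using the Stirling recurrence: S(n,k) = k·S(n-1,k) + S(n-1,k-1)
S(7,6) = 6·S(6,6) + S(6,5)
         = 6·1 + 15
         = 6 + 15
         = 21
Then: 720 × 21 = 15,120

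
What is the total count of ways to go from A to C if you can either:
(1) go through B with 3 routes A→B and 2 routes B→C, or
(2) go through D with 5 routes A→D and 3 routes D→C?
Route via B: 3×2=6. Route via D: 5×3=15. Total: 21.

Answer: 21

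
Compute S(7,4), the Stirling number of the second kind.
350
Using the Stirling recurrence: S(n,k) = k·S(n-1,k) + S(n-1,k-1)
S(7,4) = 4·S(6,4) + S(6,3)
         = 4·65 + 90
         = 260 + 90
         = 350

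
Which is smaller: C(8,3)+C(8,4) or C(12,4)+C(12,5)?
First=126, Second=1,287.
Final answer: C(8,3)+C(8,4)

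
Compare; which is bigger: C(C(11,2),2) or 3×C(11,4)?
C(C(11,2),2)

C(C(11,2),2)=1,485, 3×C(11,4)=990.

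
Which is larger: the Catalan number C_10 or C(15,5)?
C_10
C_10 = C(20,10)/(10+1) = 184,756/11 = 16,796; C(15,5) = 3,003.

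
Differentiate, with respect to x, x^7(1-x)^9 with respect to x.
7x^6(1-x)^9 - 9x^7(1-x)^8

Solution: Product rule: 7x^{6}(1-x)^{9} + x^7·(-9)(1-x)^{8}.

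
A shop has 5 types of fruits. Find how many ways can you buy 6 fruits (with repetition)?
210
Stars and bars: C(6+5-1, 6) = C(10, 6) = 210.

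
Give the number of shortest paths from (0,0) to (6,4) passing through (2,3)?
50
To (2,3): C(5,2)=10. From there: C(5,4)=5. Total: 50.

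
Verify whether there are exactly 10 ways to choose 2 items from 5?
True

Reasoning: C(5,2) = 10.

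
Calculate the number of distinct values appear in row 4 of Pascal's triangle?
3

Reasoning: Row 4 has entries C(4,0)..C(4,4); by symmetry C(4,k)=C(4,4-k), giving 3 distinct values.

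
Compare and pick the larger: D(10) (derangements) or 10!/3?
D(10)

Solution: D(10) = (10-1)·[D(9) + D(8)] = 9·[133,496 + 14,833] = 1,334,961; 10!/3 = 3,628,800/3 = 1,209,600.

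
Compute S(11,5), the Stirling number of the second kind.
246,730

Solution: Using the Stirling recurrence: S(n,k) = k·S(n-1,k) + S(n-1,k-1)
S(11,5) = 5·S(10,5) + S(10,4)
         = 5·42525 + 34105
         = 212625 + 34105
         = 246,730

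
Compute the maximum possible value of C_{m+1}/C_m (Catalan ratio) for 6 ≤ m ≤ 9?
38/11

Working:
C_{m+1}/C_m = 2(2m+1)/(m+2), which increases with m. Maximum at m = 9: 2·19/11 = 38/11.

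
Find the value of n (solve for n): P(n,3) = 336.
8

P(n,3) = n(n−1)(n−2) is increasing in n; n(n−1)(n−2) ≈ (n−1)^3 = 336 gives n ≈ 8.0. Check: P(6,3) = 120, P(7,3) = 210, P(8,3) = 336 ✓. So n = 8.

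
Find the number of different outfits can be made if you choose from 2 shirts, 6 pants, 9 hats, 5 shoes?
540

Reasoning: By the multiplication principle: 2 × 6 × 9 × 5 = 540.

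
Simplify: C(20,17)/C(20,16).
4/17

Reasoning: C(n,k+1)/C(n,k) = (n−k)/(k+1). Here (20−16)/(16+1) = 4/17 = 4/17.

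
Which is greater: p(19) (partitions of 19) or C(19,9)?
Pentagonal recurrence p(n) = p(n−1) + p(n−2) − p(n−5) − p(n−7) + …: p(19) = p(18) + p(17) − p(14) − p(12) + p(7) + p(4) = 385 + 297 − 135 − 77 + 15 + 5 = 490; C(19,9) = 92,378.

Answer: C(19,9)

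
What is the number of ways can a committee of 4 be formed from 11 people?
330

Explanation: C(11,4) = 11! / (4! × (11-4)!)
         = 11! / (4! × 7!)
         = 330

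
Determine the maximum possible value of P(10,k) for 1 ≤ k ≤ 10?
P(10,k) increases in k, so maximum at k = 10: 10! = 3,628,800.
Final answer: 3,628,800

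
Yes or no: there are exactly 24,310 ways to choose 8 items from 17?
Yes
C(17,8) = 24,310.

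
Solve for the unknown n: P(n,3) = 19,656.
28

Reasoning: P(n,3) = n(n−1)(n−2) is increasing in n; n(n−1)(n−2) ≈ (n−1)^3 = 19,656 gives n ≈ 28.0. Check: P(26,3) = 15,600, P(27,3) = 17,550, P(28,3) = 19,656 ✓. So n = 28.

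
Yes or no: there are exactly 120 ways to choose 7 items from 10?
Yes

C(10,7) = 120.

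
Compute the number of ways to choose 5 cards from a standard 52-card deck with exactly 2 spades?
712,842
13 spades and 39 non-spades: C(13,2) × C(39,3) = 78 × 9139 = 712,842.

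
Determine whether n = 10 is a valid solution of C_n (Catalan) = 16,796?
C_10 = C(20,10)/(10+1) = 184,756/11 = 16,796, which equals 16,796.
Final answer: Yes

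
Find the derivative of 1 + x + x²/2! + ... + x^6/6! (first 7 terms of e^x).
1 + x + x²/2! + ... + x^5/5!

Explanation: Differentiating term by term gives the first 6 terms of e^x.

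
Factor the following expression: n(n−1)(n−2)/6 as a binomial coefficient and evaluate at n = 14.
C(n,3); C(14,3) = 364

n(n−1)(n−2)/6 = n!/(3!(n−3)!) = C(n,3). At n = 14: C(14,3) = 364.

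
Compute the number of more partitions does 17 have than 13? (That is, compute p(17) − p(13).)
196

Reasoning: Pentagonal recurrence p(n) = p(n−1) + p(n−2) − p(n−5) − p(n−7) + …: p(17) = p(16) + p(15) − p(12) − p(10) + p(5) + p(2) = 231 + 176 − 77 − 42 + 7 + 2 = 297.
p(13) = p(12) + p(11) − p(8) − p(6) + p(1) = 77 + 56 − 22 − 11 + 1 = 101.
Difference = 297 − 101 = 196.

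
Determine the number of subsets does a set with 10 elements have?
Each element can be included or excluded: 2^10 = 1,024.

Answer: 1,024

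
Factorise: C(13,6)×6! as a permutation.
C(13,6)×6! = [13!/(6!(7)!)]×6! = 13!/(7)! = P(13,6) = 1,235,520.
Final answer: P(13,6)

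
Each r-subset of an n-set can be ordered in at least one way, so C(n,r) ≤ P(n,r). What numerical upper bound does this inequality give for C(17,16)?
355,687,428,096,000

P(17,16) = 17·16·15·14·13·12·11·10·9·8·7·6·5·4·3·2 = 355,687,428,096,000, so C(17,16) ≤ 355,687,428,096,000. (The bound is loose by a factor of 16! = 20,922,789,888,000: C(17,16) = 355,687,428,096,000/20,922,789,888,000 = 17.)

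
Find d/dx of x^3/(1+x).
(3x^2(1+x) - x^3)/(1+x)²

Explanation: Quotient rule: [3x^{2}(1+x) - x^3]/(1+x)².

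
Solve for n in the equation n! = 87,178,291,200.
14

Working:
n! is strictly increasing. 12! = 479,001,600, 13! = 6,227,020,800, 14! = 87,178,291,200 ✓. So n = 14.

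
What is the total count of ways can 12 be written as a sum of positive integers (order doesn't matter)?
Pentagonal recurrence p(n) = p(n−1) + p(n−2) − p(n−5) − p(n−7) + …: p(12) = p(11) + p(10) − p(7) − p(5) + p(0) = 56 + 42 − 15 − 7 + 1 = 77.

Answer: 77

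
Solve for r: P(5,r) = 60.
P(5,r) = 5·4·…·(5−r+1), a product of r factors. Multiplying down from 5: 5 = 5; 5·4 = 20; 5·4·3 = 60 ✓ (3 factors). So r = 3.
Final answer: 3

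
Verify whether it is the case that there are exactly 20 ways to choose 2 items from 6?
False

C(6,2) = 15 ≠ 20.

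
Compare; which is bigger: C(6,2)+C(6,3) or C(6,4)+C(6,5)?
C(6,2)+C(6,3)

Working:
First=35, Second=21.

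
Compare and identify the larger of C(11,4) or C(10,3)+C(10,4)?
By Pascal's identity: C(11,4) = C(10,3)+C(10,4) = 330. Equal.
Final answer: Equal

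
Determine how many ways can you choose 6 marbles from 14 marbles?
C(14,6) = 14! / (6! × (14-6)!)
         = 14! / (6! × 8!)
         = 3,003
Final answer: 3,003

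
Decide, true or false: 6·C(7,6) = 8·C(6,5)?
Absorption identity k·C(n,k) = n·C(n-1,k-1). LHS = 6·7 = 42; RHS = 8·6 = 48.

Answer: False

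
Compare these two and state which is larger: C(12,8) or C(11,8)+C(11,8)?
C(12,8)

Solution: C(12,8)=495; C(11,8)+C(11,8)=165+165=330.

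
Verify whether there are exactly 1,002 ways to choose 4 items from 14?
False

Explanation: C(14,4) = 1,001 ≠ 1002.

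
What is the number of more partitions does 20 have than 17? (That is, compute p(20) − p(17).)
330

Working:
Pentagonal recurrence p(n) = p(n−1) + p(n−2) − p(n−5) − p(n−7) + …: p(20) = p(19) + p(18) − p(15) − p(13) + p(8) + p(5) = 490 + 385 − 176 − 101 + 22 + 7 = 627.
p(17) = p(16) + p(15) − p(12) − p(10) + p(5) + p(2) = 231 + 176 − 77 − 42 + 7 + 2 = 297.
Difference = 627 − 297 = 330.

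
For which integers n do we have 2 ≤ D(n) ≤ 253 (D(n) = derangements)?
3, 4, 5

Solution: Using D(n) = (n−1)[D(n−1) + D(n−2)] with D(1)=0, D(2)=1: D(2)=1; D(3)=2; D(4)=9; D(5)=44; D(6)=265. So valid n = 3, 4, 5.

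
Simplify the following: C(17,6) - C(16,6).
4,368
C(17,6) - C(16,6) = C(16,5) = 4,368.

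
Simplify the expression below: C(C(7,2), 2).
210

Reasoning: C(7,2) = 21, then C(21, 2) = 210.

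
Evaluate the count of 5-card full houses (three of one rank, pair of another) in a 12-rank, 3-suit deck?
Triple rank: 12. Triple suits: C(3,3)=1. Pair rank: 11. Pair suits: C(3,2)=3. Total: 396.
Final answer: 396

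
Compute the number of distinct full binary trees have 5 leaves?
14

Solution: Using the Catalan number formula: C_n = C(2n, n) / (n+1)
C_4 = C(8, 4) / (4+1)
     = 70 / 5
     = 14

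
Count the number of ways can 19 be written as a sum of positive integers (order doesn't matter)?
490
Pentagonal recurrence p(n) = p(n−1) + p(n−2) − p(n−5) − p(n−7) + …: p(19) = p(18) + p(17) − p(14) − p(12) + p(7) + p(4) = 385 + 297 − 135 − 77 + 15 + 5 = 490.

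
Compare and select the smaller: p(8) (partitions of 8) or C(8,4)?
p(8)

Reasoning: Pentagonal recurrence p(n) = p(n−1) + p(n−2) − p(n−5) − p(n−7) + …: p(8) = p(7) + p(6) − p(3) − p(1) = 15 + 11 − 3 − 1 = 22; C(8,4) = 70.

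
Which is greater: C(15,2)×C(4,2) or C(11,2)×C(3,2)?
C(15,2)×C(4,2)

Explanation: C(15,2)×C(4,2)=630, C(11,2)×C(3,2)=165.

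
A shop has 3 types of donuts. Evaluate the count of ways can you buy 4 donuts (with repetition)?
15

Explanation: Stars and bars: C(4+3-1, 4) = C(6, 4) = 15.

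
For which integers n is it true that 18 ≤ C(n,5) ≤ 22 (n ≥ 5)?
7

Solution: C(6,5)=6; C(7,5)=21; C(8,5)=56. So valid n = 7.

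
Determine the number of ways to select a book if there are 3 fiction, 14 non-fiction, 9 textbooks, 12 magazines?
By the addition principle: 3 + 14 + 9 + 12 = 38.

Answer: 38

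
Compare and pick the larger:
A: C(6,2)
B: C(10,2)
B

A=C(6,2)=15, B=C(10,2)=45.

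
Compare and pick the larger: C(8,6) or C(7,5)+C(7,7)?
C(8,6)=28; C(7,5)+C(7,7)=21+1=22.

Answer: C(8,6)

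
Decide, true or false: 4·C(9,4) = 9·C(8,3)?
True

Reasoning: Absorption identity k·C(n,k) = n·C(n-1,k-1). LHS = 4·126 = 504; RHS = 9·56 = 504.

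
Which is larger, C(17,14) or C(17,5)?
C(17,5)

Explanation: C(17,14)=680, C(17,5)=6,188.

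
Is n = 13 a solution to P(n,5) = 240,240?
No

Solution: P(13,5) = 13·12·11·10·9 = 154,440, which does not equal 240,240.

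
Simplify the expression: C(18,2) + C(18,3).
969

Reasoning: By Pascal's identity: C(19,3) = 969.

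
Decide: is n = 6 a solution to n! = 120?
6! = 6·5! = 6·120 = 720, which does not equal 120.

Answer: No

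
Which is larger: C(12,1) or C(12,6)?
C(12,6)

Solution: C(12,1)=12, C(12,6)=924.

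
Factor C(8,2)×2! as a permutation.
P(8,2)

Reasoning: C(8,2)×2! = [8!/(2!(6)!)]×2! = 8!/(6)! = P(8,2) = 56.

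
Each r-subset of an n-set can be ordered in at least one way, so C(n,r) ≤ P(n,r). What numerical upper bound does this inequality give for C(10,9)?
P(10,9) = 10·9·8·7·6·5·4·3·2 = 3,628,800, so C(10,9) ≤ 3,628,800. (The bound is loose by a factor of 9! = 362,880: C(10,9) = 3,628,800/362,880 = 10.)

Answer: 3,628,800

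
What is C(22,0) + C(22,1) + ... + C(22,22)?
Sum of binomial coefficients = 2^22 = 4,194,304.
Final answer: 4,194,304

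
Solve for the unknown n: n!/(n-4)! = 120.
n!/(n-4)! = n×(n-1)×(n-2)×(n-3), a product of 4 consecutive integers ≈ (n−1.5)^4. 120^(1/4) + 1.5 ≈ 4.8; check n = 5: 5×4×3×2 = 120 ✓. So n = 5.
Final answer: 5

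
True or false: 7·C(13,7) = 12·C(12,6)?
False

Explanation: Absorption identity k·C(n,k) = n·C(n-1,k-1). LHS = 7·1716 = 12,012; RHS = 12·924 = 11,088.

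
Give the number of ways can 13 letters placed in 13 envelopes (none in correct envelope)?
2,290,792,932

Explanation: Using D(n) = (n-1)[D(n-1) + D(n-2)]:
D(13) = (13-1) × [D(12) + D(11)]
      = 12 × [176214841 + 14684570]
      = 12 × 190899411
      = 2,290,792,932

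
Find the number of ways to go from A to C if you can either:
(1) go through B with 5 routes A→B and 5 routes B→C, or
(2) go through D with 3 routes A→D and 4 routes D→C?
37

Solution: Route via B: 5×5=25. Route via D: 3×4=12. Total: 37.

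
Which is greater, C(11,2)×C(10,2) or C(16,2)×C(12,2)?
C(16,2)×C(12,2)

Reasoning: C(11,2)×C(10,2)=2,475, C(16,2)×C(12,2)=7,920.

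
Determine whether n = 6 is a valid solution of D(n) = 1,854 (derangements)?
No
D(6) = (6-1)·[D(5) + D(4)] = 5·[44 + 9] = 265, which does not equal 1,854.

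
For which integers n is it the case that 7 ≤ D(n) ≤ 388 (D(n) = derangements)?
4, 5, 6

Solution: Using D(n) = (n−1)[D(n−1) + D(n−2)] with D(1)=0, D(2)=1: D(3)=2; D(4)=9; D(5)=44; D(6)=265; D(7)=1,854. So valid n = 4, 5, 6.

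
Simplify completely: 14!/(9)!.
240,240

Reasoning: This equals 14×13×...×10 = 240,240.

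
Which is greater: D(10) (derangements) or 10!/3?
D(10)

Working:
D(10) = (10-1)·[D(9) + D(8)] = 9·[133,496 + 14,833] = 1,334,961; 10!/3 = 3,628,800/3 = 1,209,600.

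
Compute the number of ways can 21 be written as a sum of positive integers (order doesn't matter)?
Pentagonal recurrence p(n) = p(n−1) + p(n−2) − p(n−5) − p(n−7) + …: p(21) = p(20) + p(19) − p(16) − p(14) + p(9) + p(6) = 627 + 490 − 231 − 135 + 30 + 11 = 792.

Answer: 792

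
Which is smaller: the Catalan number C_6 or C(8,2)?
C_6 = C(12,6)/(6+1) = 924/7 = 132; C(8,2) = 28.

Answer: C(8,2)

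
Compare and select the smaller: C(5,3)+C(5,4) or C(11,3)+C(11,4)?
C(5,3)+C(5,4)

Solution: First=15, Second=495.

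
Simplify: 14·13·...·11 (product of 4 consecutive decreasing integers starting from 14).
24,024
This is P(14,4) = 14!/(10)! = 24,024.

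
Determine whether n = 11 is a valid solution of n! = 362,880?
No

Explanation: 11! = 11·10! = 11·3,628,800 = 39,916,800, which does not equal 362,880.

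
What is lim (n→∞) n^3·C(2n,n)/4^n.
∞
C(2n,n) ~ 4^n/√(πn), so n^3·C(2n,n)/4^n ~ n^(3 − 1/2)/√π → ∞.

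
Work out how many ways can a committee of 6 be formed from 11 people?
462

Reasoning: C(11,6) = 11! / (6! × (11-6)!)
         = 11! / (6! × 5!)
         = 462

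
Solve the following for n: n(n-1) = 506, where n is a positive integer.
23

Solution: n² − n − 506 = 0, so n = (1 ± √(1 + 4·506))/2 = (1 ± √2,025)/2 = (1 ± 45)/2, i.e. n = 23 or n = -22. Taking the positive root, n = 23 (check: 23×22 = 506).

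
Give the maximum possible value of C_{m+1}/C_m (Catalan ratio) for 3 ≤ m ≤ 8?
17/5

Solution: C_{m+1}/C_m = 2(2m+1)/(m+2), which increases with m. Maximum at m = 8: 2·17/10 = 17/5.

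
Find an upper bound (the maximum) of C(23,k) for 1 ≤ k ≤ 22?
C(23,k) is maximised at the centre of the row: C(23,11) = 1,352,078.

Answer: 1,352,078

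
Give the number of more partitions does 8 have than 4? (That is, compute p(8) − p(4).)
17

Working:
Pentagonal recurrence p(n) = p(n−1) + p(n−2) − p(n−5) − p(n−7) + …: p(8) = p(7) + p(6) − p(3) − p(1) = 15 + 11 − 3 − 1 = 22.
p(4) = p(3) + p(2) = 3 + 2 = 5.
Difference = 22 − 5 = 17.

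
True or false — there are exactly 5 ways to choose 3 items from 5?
False

Working:
C(5,3) = 10 ≠ 5.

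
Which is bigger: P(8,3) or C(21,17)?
C(21,17)

Explanation: P(8,3)=336, C(21,17)=5,985.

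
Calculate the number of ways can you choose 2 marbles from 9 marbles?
36

Explanation: C(9,2) = 9! / (2! × (9-2)!)
         = 9! / (2! × 7!)
         = 36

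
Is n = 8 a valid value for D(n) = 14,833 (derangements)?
Yes

Solution: D(8) = (8-1)·[D(7) + D(6)] = 7·[1,854 + 265] = 14,833, which equals 14,833.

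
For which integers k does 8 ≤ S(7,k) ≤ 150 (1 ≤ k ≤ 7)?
S(7,1)=1; S(7,2)=63; S(7,3)=301; S(7,4)=350; S(7,5)=140; S(7,6)=21; S(7,7)=1. So valid k = 2, 5, 6.

Answer: 2, 5, 6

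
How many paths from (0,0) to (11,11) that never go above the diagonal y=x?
58,786

Working:
Counted by the Catalan number C_11: C_11 = C(22,11)/(11+1) = 705,432/12 = 58,786.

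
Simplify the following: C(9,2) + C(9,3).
120

By Pascal's identity: C(10,3) = 120.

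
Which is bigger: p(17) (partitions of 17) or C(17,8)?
C(17,8)

Reasoning: Pentagonal recurrence p(n) = p(n−1) + p(n−2) − p(n−5) − p(n−7) + …: p(17) = p(16) + p(15) − p(12) − p(10) + p(5) + p(2) = 231 + 176 − 77 − 42 + 7 + 2 = 297; C(17,8) = 24,310.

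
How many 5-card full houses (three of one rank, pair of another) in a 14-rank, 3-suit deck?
546

Explanation: Triple rank: 14. Triple suits: C(3,3)=1. Pair rank: 13. Pair suits: C(3,2)=3. Total: 546.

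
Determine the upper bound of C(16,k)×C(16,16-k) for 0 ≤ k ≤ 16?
C(16,k)·C(16,16-k) = C(16,k)², maximised at the centre k = 8: C(16,8)² = 165,636,900.
Final answer: 165,636,900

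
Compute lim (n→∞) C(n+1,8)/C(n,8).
1

Solution: Both numerator and denominator grow as n^8/8! for large n, so the ratio → 1.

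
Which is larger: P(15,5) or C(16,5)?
P(15,5)
P(15,5)=360,360, C(16,5)=4,368.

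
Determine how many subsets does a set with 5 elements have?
32

Reasoning: Each element can be included or excluded: 2^5 = 32.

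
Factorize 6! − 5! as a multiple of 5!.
5 × 5! = 600

Explanation: 6! − 5! = 6·5! − 5! = (6 − 1)·5! = 5 × 5! = 600.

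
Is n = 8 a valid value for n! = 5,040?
No

Solution: 8! = 8·7! = 8·5,040 = 40,320, which does not equal 5,040.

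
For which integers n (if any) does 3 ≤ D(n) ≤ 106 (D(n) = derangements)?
Using D(n) = (n−1)[D(n−1) + D(n−2)] with D(1)=0, D(2)=1: D(3)=2; D(4)=9; D(5)=44; D(6)=265. So valid n = 4, 5.
Final answer: 4, 5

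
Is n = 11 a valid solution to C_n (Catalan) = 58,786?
Yes

C_11 = C(22,11)/(11+1) = 705,432/12 = 58,786, which equals 58,786.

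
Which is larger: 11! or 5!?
11!
11!=39,916,800, 5!=120. 11! > 5!.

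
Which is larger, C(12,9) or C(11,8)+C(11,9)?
Equal

Working:
By Pascal's identity: C(12,9) = C(11,8)+C(11,9) = 220. Equal.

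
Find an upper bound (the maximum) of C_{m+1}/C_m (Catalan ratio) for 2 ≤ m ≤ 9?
C_{m+1}/C_m = 2(2m+1)/(m+2), which increases with m. Maximum at m = 9: 2·19/11 = 38/11.
Final answer: 38/11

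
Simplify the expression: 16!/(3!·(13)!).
This is C(16,3) = 560.

Answer: 560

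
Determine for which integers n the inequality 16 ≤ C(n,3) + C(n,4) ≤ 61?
C(5,3)+C(5,4)=15; C(6,3)+C(6,4)=35; C(7,3)+C(7,4)=70. So valid n = 6.
Final answer: 6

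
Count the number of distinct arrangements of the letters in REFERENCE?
Word has 9 letters (R=2, E=4, F=1, N=1, C=1). Arrangements: 9!/Π(k!) = 7,560.

Answer: 7,560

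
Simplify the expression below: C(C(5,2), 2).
45

Reasoning: C(5,2) = 10, then C(10, 2) = 45.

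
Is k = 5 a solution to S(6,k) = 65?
No

Solution: S(6,5) = 5·S(5,5) + S(5,4) = 5·1 + 10 = 15, which does not equal 65.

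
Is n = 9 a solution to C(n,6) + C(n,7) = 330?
No
C(9,6) + C(9,7) = 84 + 36 = 120, which does not equal 330.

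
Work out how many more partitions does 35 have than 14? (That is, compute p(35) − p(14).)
14,748

Working:
Pentagonal recurrence p(n) = p(n−1) + p(n−2) − p(n−5) − p(n−7) + …: p(35) = p(34) + p(33) − p(30) − p(28) + p(23) + p(20) − p(13) − p(9) + p(0) = 12,310 + 10,143 − 5,604 − 3,718 + 1,255 + 627 − 101 − 30 + 1 = 14,883.
p(14) = p(13) + p(12) − p(9) − p(7) + p(2) = 101 + 77 − 30 − 15 + 2 = 135.
Difference = 14,883 − 135 = 14,748.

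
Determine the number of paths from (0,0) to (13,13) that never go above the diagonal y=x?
742,900
Counted by the Catalan number C_13: C_13 = C(26,13)/(13+1) = 10,400,600/14 = 742,900.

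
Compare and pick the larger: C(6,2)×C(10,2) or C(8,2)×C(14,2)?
C(8,2)×C(14,2)

Explanation: C(6,2)×C(10,2)=675, C(8,2)×C(14,2)=2,548.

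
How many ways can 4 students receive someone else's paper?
9

Explanation: Using D(n) = (n-1)[D(n-1) + D(n-2)]:
D(4) = (4-1) × [D(3) + D(2)]
      = 3 × [2 + 1]
      = 3 × 3
      = 9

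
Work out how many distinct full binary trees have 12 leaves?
58,786

Solution: Using the Catalan number formula: C_n = C(2n, n) / (n+1)
C_11 = C(22, 11) / (11+1)
     = 705432 / 12
     = 58,786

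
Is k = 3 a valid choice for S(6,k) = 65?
No

Explanation: S(6,3) = 3·S(5,3) + S(5,2) = 3·25 + 15 = 90, which does not equal 65.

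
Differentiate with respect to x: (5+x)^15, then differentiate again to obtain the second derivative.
First derivative: 15(5+x)^{14}. Second derivative: 15·14·(5+x)^{13} = 210(5+x)^{13}.

Answer: 210(5+x)^13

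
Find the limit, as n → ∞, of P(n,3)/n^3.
1

Working:
P(n,3) = n(n-1)(n-2) ≈ n^3 for large n. Limit = 1.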